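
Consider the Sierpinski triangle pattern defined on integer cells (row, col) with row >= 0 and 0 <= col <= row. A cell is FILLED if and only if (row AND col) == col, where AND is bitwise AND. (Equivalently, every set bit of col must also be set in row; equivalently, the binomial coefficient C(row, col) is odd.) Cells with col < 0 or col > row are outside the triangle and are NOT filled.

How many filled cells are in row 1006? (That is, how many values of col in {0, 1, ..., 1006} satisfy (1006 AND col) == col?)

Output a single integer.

Answer: 256

Derivation:
1006 in binary = 1111101110
popcount(1006) = number of 1-bits in 1111101110 = 8
A col c satisfies (1006 AND c) == c iff every set bit of c is also set in 1006; each of the 8 set bits of 1006 can independently be on or off in c.
count = 2^8 = 256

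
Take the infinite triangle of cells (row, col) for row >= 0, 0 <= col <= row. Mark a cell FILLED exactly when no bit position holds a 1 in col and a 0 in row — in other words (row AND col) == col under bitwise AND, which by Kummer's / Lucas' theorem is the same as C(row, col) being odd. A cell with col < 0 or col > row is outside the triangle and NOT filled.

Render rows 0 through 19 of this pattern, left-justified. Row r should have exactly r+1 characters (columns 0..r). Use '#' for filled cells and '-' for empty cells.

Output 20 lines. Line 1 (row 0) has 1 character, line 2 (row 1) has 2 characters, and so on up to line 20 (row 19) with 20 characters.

Answer: #
##
#-#
####
#---#
##--##
#-#-#-#
########
#-------#
##------##
#-#-----#-#
####----####
#---#---#---#
##--##--##--##
#-#-#-#-#-#-#-#
################
#---------------#
##--------------##
#-#-------------#-#
####------------####

Derivation:
r0=0: #
r1=1: ##
r2=10: #-#
r3=11: ####
r4=100: #---#
r5=101: ##--##
r6=110: #-#-#-#
r7=111: ########
r8=1000: #-------#
r9=1001: ##------##
r10=1010: #-#-----#-#
r11=1011: ####----####
r12=1100: #---#---#---#
r13=1101: ##--##--##--##
r14=1110: #-#-#-#-#-#-#-#
r15=1111: ################
r16=10000: #---------------#
r17=10001: ##--------------##
r18=10010: #-#-------------#-#
r19=10011: ####------------####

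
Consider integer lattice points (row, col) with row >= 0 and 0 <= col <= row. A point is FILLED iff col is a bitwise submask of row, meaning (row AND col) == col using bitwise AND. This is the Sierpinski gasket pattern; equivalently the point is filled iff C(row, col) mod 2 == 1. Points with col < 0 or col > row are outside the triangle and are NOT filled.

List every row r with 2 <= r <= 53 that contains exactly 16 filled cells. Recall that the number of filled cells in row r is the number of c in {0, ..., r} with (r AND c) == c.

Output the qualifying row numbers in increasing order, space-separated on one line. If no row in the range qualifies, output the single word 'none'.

Row r has 2^popcount(r) filled cells, so we need popcount(r) = log2(16) = 4.
Scan r = 2..53 and keep those with exactly 4 one-bits:
r=2=10 popcount=1 -> skip
r=3=11 popcount=2 -> skip
r=4=100 popcount=1 -> skip
r=5=101 popcount=2 -> skip
r=6=110 popcount=2 -> skip
r=7=111 popcount=3 -> skip
r=8=1000 popcount=1 -> skip
r=9=1001 popcount=2 -> skip
r=10=1010 popcount=2 -> skip
r=11=1011 popcount=3 -> skip
r=12=1100 popcount=2 -> skip
r=13=1101 popcount=3 -> skip
r=14=1110 popcount=3 -> skip
r=15=1111 popcount=4 -> KEEP
r=16=10000 popcount=1 -> skip
r=17=10001 popcount=2 -> skip
r=18=10010 popcount=2 -> skip
r=19=10011 popcount=3 -> skip
r=20=10100 popcount=2 -> skip
r=21=10101 popcount=3 -> skip
r=22=10110 popcount=3 -> skip
r=23=10111 popcount=4 -> KEEP
r=24=11000 popcount=2 -> skip
r=25=11001 popcount=3 -> skip
r=26=11010 popcount=3 -> skip
r=27=11011 popcount=4 -> KEEP
r=28=11100 popcount=3 -> skip
r=29=11101 popcount=4 -> KEEP
r=30=11110 popcount=4 -> KEEP
r=31=11111 popcount=5 -> skip
r=32=100000 popcount=1 -> skip
r=33=100001 popcount=2 -> skip
r=34=100010 popcount=2 -> skip
r=35=100011 popcount=3 -> skip
r=36=100100 popcount=2 -> skip
r=37=100101 popcount=3 -> skip
r=38=100110 popcount=3 -> skip
r=39=100111 popcount=4 -> KEEP
r=40=101000 popcount=2 -> skip
r=41=101001 popcount=3 -> skip
r=42=101010 popcount=3 -> skip
r=43=101011 popcount=4 -> KEEP
r=44=101100 popcount=3 -> skip
r=45=101101 popcount=4 -> KEEP
r=46=101110 popcount=4 -> KEEP
r=47=101111 popcount=5 -> skip
r=48=110000 popcount=2 -> skip
r=49=110001 popcount=3 -> skip
r=50=110010 popcount=3 -> skip
r=51=110011 popcount=4 -> KEEP
r=52=110100 popcount=3 -> skip
r=53=110101 popcount=4 -> KEEP
Kept rows: 15 23 27 29 30 39 43 45 46 51 53

Answer: 15 23 27 29 30 39 43 45 46 51 53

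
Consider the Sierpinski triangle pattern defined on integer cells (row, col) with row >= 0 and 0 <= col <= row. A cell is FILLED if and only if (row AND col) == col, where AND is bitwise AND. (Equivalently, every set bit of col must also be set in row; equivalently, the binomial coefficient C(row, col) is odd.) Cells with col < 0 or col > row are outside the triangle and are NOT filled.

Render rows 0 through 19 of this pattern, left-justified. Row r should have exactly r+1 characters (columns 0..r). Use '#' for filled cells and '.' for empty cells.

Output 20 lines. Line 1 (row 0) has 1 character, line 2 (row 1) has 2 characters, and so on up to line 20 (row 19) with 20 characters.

r0=0: #
r1=1: ##
r2=10: #.#
r3=11: ####
r4=100: #...#
r5=101: ##..##
r6=110: #.#.#.#
r7=111: ########
r8=1000: #.......#
r9=1001: ##......##
r10=1010: #.#.....#.#
r11=1011: ####....####
r12=1100: #...#...#...#
r13=1101: ##..##..##..##
r14=1110: #.#.#.#.#.#.#.#
r15=1111: ################
r16=10000: #...............#
r17=10001: ##..............##
r18=10010: #.#.............#.#
r19=10011: ####............####

Answer: #
##
#.#
####
#...#
##..##
#.#.#.#
########
#.......#
##......##
#.#.....#.#
####....####
#...#...#...#
##..##..##..##
#.#.#.#.#.#.#.#
################
#...............#
##..............##
#.#.............#.#
####............####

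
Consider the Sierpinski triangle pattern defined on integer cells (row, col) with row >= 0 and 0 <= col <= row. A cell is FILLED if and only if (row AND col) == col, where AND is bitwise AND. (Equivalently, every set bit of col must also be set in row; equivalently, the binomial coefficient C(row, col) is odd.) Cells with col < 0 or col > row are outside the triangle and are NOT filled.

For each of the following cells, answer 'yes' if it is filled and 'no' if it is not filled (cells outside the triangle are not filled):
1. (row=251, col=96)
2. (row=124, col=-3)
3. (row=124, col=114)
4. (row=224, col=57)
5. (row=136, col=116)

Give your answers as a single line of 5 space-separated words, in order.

(251,96): row=0b11111011, col=0b1100000, row AND col = 0b1100000 = 96; 96 == 96 -> filled
(124,-3): col outside [0, 124] -> not filled
(124,114): row=0b1111100, col=0b1110010, row AND col = 0b1110000 = 112; 112 != 114 -> empty
(224,57): row=0b11100000, col=0b111001, row AND col = 0b100000 = 32; 32 != 57 -> empty
(136,116): row=0b10001000, col=0b1110100, row AND col = 0b0 = 0; 0 != 116 -> empty

Answer: yes no no no no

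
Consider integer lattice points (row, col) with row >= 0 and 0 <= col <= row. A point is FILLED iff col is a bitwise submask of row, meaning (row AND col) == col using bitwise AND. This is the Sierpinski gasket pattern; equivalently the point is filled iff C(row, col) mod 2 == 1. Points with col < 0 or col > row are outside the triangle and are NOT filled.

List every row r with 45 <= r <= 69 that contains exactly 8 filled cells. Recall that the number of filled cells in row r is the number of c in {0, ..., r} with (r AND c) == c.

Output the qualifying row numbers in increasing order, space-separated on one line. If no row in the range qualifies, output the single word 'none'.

Row r has 2^popcount(r) filled cells, so we need popcount(r) = log2(8) = 3.
Scan r = 45..69 and keep those with exactly 3 one-bits:
r=45=101101 popcount=4 -> skip
r=46=101110 popcount=4 -> skip
r=47=101111 popcount=5 -> skip
r=48=110000 popcount=2 -> skip
r=49=110001 popcount=3 -> KEEP
r=50=110010 popcount=3 -> KEEP
r=51=110011 popcount=4 -> skip
r=52=110100 popcount=3 -> KEEP
r=53=110101 popcount=4 -> skip
r=54=110110 popcount=4 -> skip
r=55=110111 popcount=5 -> skip
r=56=111000 popcount=3 -> KEEP
r=57=111001 popcount=4 -> skip
r=58=111010 popcount=4 -> skip
r=59=111011 popcount=5 -> skip
r=60=111100 popcount=4 -> skip
r=61=111101 popcount=5 -> skip
r=62=111110 popcount=5 -> skip
r=63=111111 popcount=6 -> skip
r=64=1000000 popcount=1 -> skip
r=65=1000001 popcount=2 -> skip
r=66=1000010 popcount=2 -> skip
r=67=1000011 popcount=3 -> KEEP
r=68=1000100 popcount=2 -> skip
r=69=1000101 popcount=3 -> KEEP
Kept rows: 49 50 52 56 67 69

Answer: 49 50 52 56 67 69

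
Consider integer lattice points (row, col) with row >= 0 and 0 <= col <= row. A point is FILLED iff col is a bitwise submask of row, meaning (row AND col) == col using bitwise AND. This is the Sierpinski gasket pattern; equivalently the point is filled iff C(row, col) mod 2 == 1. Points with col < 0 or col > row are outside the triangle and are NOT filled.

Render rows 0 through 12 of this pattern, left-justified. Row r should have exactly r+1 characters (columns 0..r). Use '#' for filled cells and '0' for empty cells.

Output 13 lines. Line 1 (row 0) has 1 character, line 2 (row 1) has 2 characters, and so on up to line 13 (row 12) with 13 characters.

r0=0: #
r1=1: ##
r2=10: #0#
r3=11: ####
r4=100: #000#
r5=101: ##00##
r6=110: #0#0#0#
r7=111: ########
r8=1000: #0000000#
r9=1001: ##000000##
r10=1010: #0#00000#0#
r11=1011: ####0000####
r12=1100: #000#000#000#

Answer: #
##
#0#
####
#000#
##00##
#0#0#0#
########
#0000000#
##000000##
#0#00000#0#
####0000####
#000#000#000#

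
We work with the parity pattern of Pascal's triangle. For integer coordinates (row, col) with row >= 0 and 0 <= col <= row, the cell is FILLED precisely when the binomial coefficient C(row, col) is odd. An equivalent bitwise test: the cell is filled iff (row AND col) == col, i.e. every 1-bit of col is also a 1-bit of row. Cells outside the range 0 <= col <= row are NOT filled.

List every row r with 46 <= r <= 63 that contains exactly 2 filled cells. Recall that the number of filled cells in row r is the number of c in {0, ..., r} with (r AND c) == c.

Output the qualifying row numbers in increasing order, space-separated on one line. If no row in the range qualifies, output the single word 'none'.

Row r has 2^popcount(r) filled cells, so we need popcount(r) = log2(2) = 1.
Scan r = 46..63 and keep those with exactly 1 one-bits:
r=46=101110 popcount=4 -> skip
r=47=101111 popcount=5 -> skip
r=48=110000 popcount=2 -> skip
r=49=110001 popcount=3 -> skip
r=50=110010 popcount=3 -> skip
r=51=110011 popcount=4 -> skip
r=52=110100 popcount=3 -> skip
r=53=110101 popcount=4 -> skip
r=54=110110 popcount=4 -> skip
r=55=110111 popcount=5 -> skip
r=56=111000 popcount=3 -> skip
r=57=111001 popcount=4 -> skip
r=58=111010 popcount=4 -> skip
r=59=111011 popcount=5 -> skip
r=60=111100 popcount=4 -> skip
r=61=111101 popcount=5 -> skip
r=62=111110 popcount=5 -> skip
r=63=111111 popcount=6 -> skip
Kept rows: none

Answer: none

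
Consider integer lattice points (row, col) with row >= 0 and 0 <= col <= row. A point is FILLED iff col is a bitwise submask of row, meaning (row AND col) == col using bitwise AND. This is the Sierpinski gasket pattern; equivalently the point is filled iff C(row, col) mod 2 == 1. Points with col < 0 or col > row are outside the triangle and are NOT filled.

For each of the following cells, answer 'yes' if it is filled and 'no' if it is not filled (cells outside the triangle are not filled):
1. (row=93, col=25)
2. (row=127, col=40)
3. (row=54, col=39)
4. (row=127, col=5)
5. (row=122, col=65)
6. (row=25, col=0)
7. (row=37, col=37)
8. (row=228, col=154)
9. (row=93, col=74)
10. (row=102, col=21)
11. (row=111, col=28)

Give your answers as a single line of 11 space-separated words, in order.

(93,25): row=0b1011101, col=0b11001, row AND col = 0b11001 = 25; 25 == 25 -> filled
(127,40): row=0b1111111, col=0b101000, row AND col = 0b101000 = 40; 40 == 40 -> filled
(54,39): row=0b110110, col=0b100111, row AND col = 0b100110 = 38; 38 != 39 -> empty
(127,5): row=0b1111111, col=0b101, row AND col = 0b101 = 5; 5 == 5 -> filled
(122,65): row=0b1111010, col=0b1000001, row AND col = 0b1000000 = 64; 64 != 65 -> empty
(25,0): row=0b11001, col=0b0, row AND col = 0b0 = 0; 0 == 0 -> filled
(37,37): row=0b100101, col=0b100101, row AND col = 0b100101 = 37; 37 == 37 -> filled
(228,154): row=0b11100100, col=0b10011010, row AND col = 0b10000000 = 128; 128 != 154 -> empty
(93,74): row=0b1011101, col=0b1001010, row AND col = 0b1001000 = 72; 72 != 74 -> empty
(102,21): row=0b1100110, col=0b10101, row AND col = 0b100 = 4; 4 != 21 -> empty
(111,28): row=0b1101111, col=0b11100, row AND col = 0b1100 = 12; 12 != 28 -> empty

Answer: yes yes no yes no yes yes no no no no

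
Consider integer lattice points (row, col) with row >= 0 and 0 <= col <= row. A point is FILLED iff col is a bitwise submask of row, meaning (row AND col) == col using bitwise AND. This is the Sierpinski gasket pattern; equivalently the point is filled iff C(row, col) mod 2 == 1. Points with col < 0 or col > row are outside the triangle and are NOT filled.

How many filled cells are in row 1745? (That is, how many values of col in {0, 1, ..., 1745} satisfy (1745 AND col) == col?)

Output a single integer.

Answer: 64

Derivation:
1745 in binary = 11011010001
popcount(1745) = number of 1-bits in 11011010001 = 6
A col c satisfies (1745 AND c) == c iff every set bit of c is also set in 1745; each of the 6 set bits of 1745 can independently be on or off in c.
count = 2^6 = 64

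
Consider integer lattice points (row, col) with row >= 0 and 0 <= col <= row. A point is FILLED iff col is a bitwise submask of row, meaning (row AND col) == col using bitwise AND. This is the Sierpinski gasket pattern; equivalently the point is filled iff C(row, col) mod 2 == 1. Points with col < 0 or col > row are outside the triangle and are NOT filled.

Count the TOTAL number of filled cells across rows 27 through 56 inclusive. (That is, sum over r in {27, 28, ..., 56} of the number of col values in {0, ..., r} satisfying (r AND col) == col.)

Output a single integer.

Answer: 366

Derivation:
r27=11011 pc4: +16 =16
r28=11100 pc3: +8 =24
r29=11101 pc4: +16 =40
r30=11110 pc4: +16 =56
r31=11111 pc5: +32 =88
r32=100000 pc1: +2 =90
r33=100001 pc2: +4 =94
r34=100010 pc2: +4 =98
r35=100011 pc3: +8 =106
r36=100100 pc2: +4 =110
r37=100101 pc3: +8 =118
r38=100110 pc3: +8 =126
r39=100111 pc4: +16 =142
r40=101000 pc2: +4 =146
r41=101001 pc3: +8 =154
r42=101010 pc3: +8 =162
r43=101011 pc4: +16 =178
r44=101100 pc3: +8 =186
r45=101101 pc4: +16 =202
r46=101110 pc4: +16 =218
r47=101111 pc5: +32 =250
r48=110000 pc2: +4 =254
r49=110001 pc3: +8 =262
r50=110010 pc3: +8 =270
r51=110011 pc4: +16 =286
r52=110100 pc3: +8 =294
r53=110101 pc4: +16 =310
r54=110110 pc4: +16 =326
r55=110111 pc5: +32 =358
r56=111000 pc3: +8 =366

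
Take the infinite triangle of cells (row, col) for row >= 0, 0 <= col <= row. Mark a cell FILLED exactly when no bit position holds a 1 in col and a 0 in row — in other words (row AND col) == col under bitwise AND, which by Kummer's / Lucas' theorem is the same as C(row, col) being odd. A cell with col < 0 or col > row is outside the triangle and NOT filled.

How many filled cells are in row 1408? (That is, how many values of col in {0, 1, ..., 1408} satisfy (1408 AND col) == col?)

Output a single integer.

Answer: 8

Derivation:
1408 in binary = 10110000000
popcount(1408) = number of 1-bits in 10110000000 = 3
A col c satisfies (1408 AND c) == c iff every set bit of c is also set in 1408; each of the 3 set bits of 1408 can independently be on or off in c.
count = 2^3 = 8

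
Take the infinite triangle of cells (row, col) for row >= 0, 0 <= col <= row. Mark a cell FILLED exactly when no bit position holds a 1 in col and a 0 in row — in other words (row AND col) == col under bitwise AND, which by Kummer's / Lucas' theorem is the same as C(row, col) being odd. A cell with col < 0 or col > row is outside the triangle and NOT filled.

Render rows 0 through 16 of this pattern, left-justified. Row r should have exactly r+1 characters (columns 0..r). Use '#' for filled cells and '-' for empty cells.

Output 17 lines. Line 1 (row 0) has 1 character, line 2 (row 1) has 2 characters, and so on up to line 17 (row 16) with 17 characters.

Answer: #
##
#-#
####
#---#
##--##
#-#-#-#
########
#-------#
##------##
#-#-----#-#
####----####
#---#---#---#
##--##--##--##
#-#-#-#-#-#-#-#
################
#---------------#

Derivation:
r0=0: #
r1=1: ##
r2=10: #-#
r3=11: ####
r4=100: #---#
r5=101: ##--##
r6=110: #-#-#-#
r7=111: ########
r8=1000: #-------#
r9=1001: ##------##
r10=1010: #-#-----#-#
r11=1011: ####----####
r12=1100: #---#---#---#
r13=1101: ##--##--##--##
r14=1110: #-#-#-#-#-#-#-#
r15=1111: ################
r16=10000: #---------------#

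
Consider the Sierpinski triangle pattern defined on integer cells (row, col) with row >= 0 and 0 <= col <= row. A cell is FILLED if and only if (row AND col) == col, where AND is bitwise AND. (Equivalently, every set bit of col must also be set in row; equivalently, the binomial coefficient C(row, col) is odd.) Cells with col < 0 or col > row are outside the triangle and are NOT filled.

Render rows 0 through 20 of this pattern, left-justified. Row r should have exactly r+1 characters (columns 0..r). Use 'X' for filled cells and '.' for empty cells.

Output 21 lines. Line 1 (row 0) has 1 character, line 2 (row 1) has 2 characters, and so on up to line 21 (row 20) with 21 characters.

r0=0: X
r1=1: XX
r2=10: X.X
r3=11: XXXX
r4=100: X...X
r5=101: XX..XX
r6=110: X.X.X.X
r7=111: XXXXXXXX
r8=1000: X.......X
r9=1001: XX......XX
r10=1010: X.X.....X.X
r11=1011: XXXX....XXXX
r12=1100: X...X...X...X
r13=1101: XX..XX..XX..XX
r14=1110: X.X.X.X.X.X.X.X
r15=1111: XXXXXXXXXXXXXXXX
r16=10000: X...............X
r17=10001: XX..............XX
r18=10010: X.X.............X.X
r19=10011: XXXX............XXXX
r20=10100: X...X...........X...X

Answer: X
XX
X.X
XXXX
X...X
XX..XX
X.X.X.X
XXXXXXXX
X.......X
XX......XX
X.X.....X.X
XXXX....XXXX
X...X...X...X
XX..XX..XX..XX
X.X.X.X.X.X.X.X
XXXXXXXXXXXXXXXX
X...............X
XX..............XX
X.X.............X.X
XXXX............XXXX
X...X...........X...X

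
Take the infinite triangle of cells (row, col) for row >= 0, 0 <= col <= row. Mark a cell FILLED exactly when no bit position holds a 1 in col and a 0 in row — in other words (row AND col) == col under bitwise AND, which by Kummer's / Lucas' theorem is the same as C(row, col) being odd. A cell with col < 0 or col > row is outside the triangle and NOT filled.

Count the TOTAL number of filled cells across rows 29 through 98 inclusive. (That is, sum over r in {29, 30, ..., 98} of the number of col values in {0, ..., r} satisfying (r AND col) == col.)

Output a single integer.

Answer: 1056

Derivation:
r29=11101 pc4: +16 =16
r30=11110 pc4: +16 =32
r31=11111 pc5: +32 =64
r32=100000 pc1: +2 =66
r33=100001 pc2: +4 =70
r34=100010 pc2: +4 =74
r35=100011 pc3: +8 =82
r36=100100 pc2: +4 =86
r37=100101 pc3: +8 =94
r38=100110 pc3: +8 =102
r39=100111 pc4: +16 =118
r40=101000 pc2: +4 =122
r41=101001 pc3: +8 =130
r42=101010 pc3: +8 =138
r43=101011 pc4: +16 =154
r44=101100 pc3: +8 =162
r45=101101 pc4: +16 =178
r46=101110 pc4: +16 =194
r47=101111 pc5: +32 =226
r48=110000 pc2: +4 =230
r49=110001 pc3: +8 =238
r50=110010 pc3: +8 =246
r51=110011 pc4: +16 =262
r52=110100 pc3: +8 =270
r53=110101 pc4: +16 =286
r54=110110 pc4: +16 =302
r55=110111 pc5: +32 =334
r56=111000 pc3: +8 =342
r57=111001 pc4: +16 =358
r58=111010 pc4: +16 =374
r59=111011 pc5: +32 =406
r60=111100 pc4: +16 =422
r61=111101 pc5: +32 =454
r62=111110 pc5: +32 =486
r63=111111 pc6: +64 =550
r64=1000000 pc1: +2 =552
r65=1000001 pc2: +4 =556
r66=1000010 pc2: +4 =560
r67=1000011 pc3: +8 =568
r68=1000100 pc2: +4 =572
r69=1000101 pc3: +8 =580
r70=1000110 pc3: +8 =588
r71=1000111 pc4: +16 =604
r72=1001000 pc2: +4 =608
r73=1001001 pc3: +8 =616
r74=1001010 pc3: +8 =624
r75=1001011 pc4: +16 =640
r76=1001100 pc3: +8 =648
r77=1001101 pc4: +16 =664
r78=1001110 pc4: +16 =680
r79=1001111 pc5: +32 =712
r80=1010000 pc2: +4 =716
r81=1010001 pc3: +8 =724
r82=1010010 pc3: +8 =732
r83=1010011 pc4: +16 =748
r84=1010100 pc3: +8 =756
r85=1010101 pc4: +16 =772
r86=1010110 pc4: +16 =788
r87=1010111 pc5: +32 =820
r88=1011000 pc3: +8 =828
r89=1011001 pc4: +16 =844
r90=1011010 pc4: +16 =860
r91=1011011 pc5: +32 =892
r92=1011100 pc4: +16 =908
r93=1011101 pc5: +32 =940
r94=1011110 pc5: +32 =972
r95=1011111 pc6: +64 =1036
r96=1100000 pc2: +4 =1040
r97=1100001 pc3: +8 =1048
r98=1100010 pc3: +8 =1056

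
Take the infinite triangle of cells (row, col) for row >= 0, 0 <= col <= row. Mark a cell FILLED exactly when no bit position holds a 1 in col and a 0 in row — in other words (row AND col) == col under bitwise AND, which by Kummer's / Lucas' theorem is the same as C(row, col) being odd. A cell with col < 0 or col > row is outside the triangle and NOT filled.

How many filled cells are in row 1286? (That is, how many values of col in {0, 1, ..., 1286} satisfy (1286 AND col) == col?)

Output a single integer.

Answer: 16

Derivation:
1286 in binary = 10100000110
popcount(1286) = number of 1-bits in 10100000110 = 4
A col c satisfies (1286 AND c) == c iff every set bit of c is also set in 1286; each of the 4 set bits of 1286 can independently be on or off in c.
count = 2^4 = 16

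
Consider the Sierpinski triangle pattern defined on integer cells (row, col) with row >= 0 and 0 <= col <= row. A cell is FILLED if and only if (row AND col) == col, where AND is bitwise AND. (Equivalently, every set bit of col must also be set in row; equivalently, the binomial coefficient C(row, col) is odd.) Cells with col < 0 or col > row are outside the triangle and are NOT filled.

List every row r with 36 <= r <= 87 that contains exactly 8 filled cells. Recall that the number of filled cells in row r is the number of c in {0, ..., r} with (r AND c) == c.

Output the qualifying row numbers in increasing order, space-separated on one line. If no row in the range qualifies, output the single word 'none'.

Row r has 2^popcount(r) filled cells, so we need popcount(r) = log2(8) = 3.
Scan r = 36..87 and keep those with exactly 3 one-bits:
r=36=100100 popcount=2 -> skip
r=37=100101 popcount=3 -> KEEP
r=38=100110 popcount=3 -> KEEP
r=39=100111 popcount=4 -> skip
r=40=101000 popcount=2 -> skip
r=41=101001 popcount=3 -> KEEP
r=42=101010 popcount=3 -> KEEP
r=43=101011 popcount=4 -> skip
r=44=101100 popcount=3 -> KEEP
r=45=101101 popcount=4 -> skip
r=46=101110 popcount=4 -> skip
r=47=101111 popcount=5 -> skip
r=48=110000 popcount=2 -> skip
r=49=110001 popcount=3 -> KEEP
r=50=110010 popcount=3 -> KEEP
r=51=110011 popcount=4 -> skip
r=52=110100 popcount=3 -> KEEP
r=53=110101 popcount=4 -> skip
r=54=110110 popcount=4 -> skip
r=55=110111 popcount=5 -> skip
r=56=111000 popcount=3 -> KEEP
r=57=111001 popcount=4 -> skip
r=58=111010 popcount=4 -> skip
r=59=111011 popcount=5 -> skip
r=60=111100 popcount=4 -> skip
r=61=111101 popcount=5 -> skip
r=62=111110 popcount=5 -> skip
r=63=111111 popcount=6 -> skip
r=64=1000000 popcount=1 -> skip
r=65=1000001 popcount=2 -> skip
r=66=1000010 popcount=2 -> skip
r=67=1000011 popcount=3 -> KEEP
r=68=1000100 popcount=2 -> skip
r=69=1000101 popcount=3 -> KEEP
r=70=1000110 popcount=3 -> KEEP
r=71=1000111 popcount=4 -> skip
r=72=1001000 popcount=2 -> skip
r=73=1001001 popcount=3 -> KEEP
r=74=1001010 popcount=3 -> KEEP
r=75=1001011 popcount=4 -> skip
r=76=1001100 popcount=3 -> KEEP
r=77=1001101 popcount=4 -> skip
r=78=1001110 popcount=4 -> skip
r=79=1001111 popcount=5 -> skip
r=80=1010000 popcount=2 -> skip
r=81=1010001 popcount=3 -> KEEP
r=82=1010010 popcount=3 -> KEEP
r=83=1010011 popcount=4 -> skip
r=84=1010100 popcount=3 -> KEEP
r=85=1010101 popcount=4 -> skip
r=86=1010110 popcount=4 -> skip
r=87=1010111 popcount=5 -> skip
Kept rows: 37 38 41 42 44 49 50 52 56 67 69 70 73 74 76 81 82 84

Answer: 37 38 41 42 44 49 50 52 56 67 69 70 73 74 76 81 82 84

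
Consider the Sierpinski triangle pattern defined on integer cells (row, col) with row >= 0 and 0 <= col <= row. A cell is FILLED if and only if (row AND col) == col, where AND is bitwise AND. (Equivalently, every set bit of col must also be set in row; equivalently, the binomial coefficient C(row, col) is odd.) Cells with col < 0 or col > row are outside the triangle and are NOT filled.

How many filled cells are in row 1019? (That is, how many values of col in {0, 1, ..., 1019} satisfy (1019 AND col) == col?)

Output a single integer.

Answer: 512

Derivation:
1019 in binary = 1111111011
popcount(1019) = number of 1-bits in 1111111011 = 9
A col c satisfies (1019 AND c) == c iff every set bit of c is also set in 1019; each of the 9 set bits of 1019 can independently be on or off in c.
count = 2^9 = 512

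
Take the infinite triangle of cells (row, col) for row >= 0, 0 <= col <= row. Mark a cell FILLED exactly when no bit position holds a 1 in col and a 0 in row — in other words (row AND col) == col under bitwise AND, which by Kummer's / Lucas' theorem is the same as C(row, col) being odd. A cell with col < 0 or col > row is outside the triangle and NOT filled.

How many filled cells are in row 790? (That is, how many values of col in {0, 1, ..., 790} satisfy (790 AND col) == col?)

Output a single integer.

Answer: 32

Derivation:
790 in binary = 1100010110
popcount(790) = number of 1-bits in 1100010110 = 5
A col c satisfies (790 AND c) == c iff every set bit of c is also set in 790; each of the 5 set bits of 790 can independently be on or off in c.
count = 2^5 = 32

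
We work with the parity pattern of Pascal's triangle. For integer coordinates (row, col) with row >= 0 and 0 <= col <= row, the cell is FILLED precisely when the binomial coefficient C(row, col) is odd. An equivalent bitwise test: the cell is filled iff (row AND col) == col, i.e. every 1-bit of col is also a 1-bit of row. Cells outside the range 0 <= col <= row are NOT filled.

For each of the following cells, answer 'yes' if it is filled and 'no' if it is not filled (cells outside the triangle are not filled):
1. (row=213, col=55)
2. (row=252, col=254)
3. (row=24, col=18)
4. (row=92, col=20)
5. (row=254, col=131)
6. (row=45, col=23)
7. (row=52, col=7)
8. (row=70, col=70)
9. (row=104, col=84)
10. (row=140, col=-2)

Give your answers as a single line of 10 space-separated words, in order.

(213,55): row=0b11010101, col=0b110111, row AND col = 0b10101 = 21; 21 != 55 -> empty
(252,254): col outside [0, 252] -> not filled
(24,18): row=0b11000, col=0b10010, row AND col = 0b10000 = 16; 16 != 18 -> empty
(92,20): row=0b1011100, col=0b10100, row AND col = 0b10100 = 20; 20 == 20 -> filled
(254,131): row=0b11111110, col=0b10000011, row AND col = 0b10000010 = 130; 130 != 131 -> empty
(45,23): row=0b101101, col=0b10111, row AND col = 0b101 = 5; 5 != 23 -> empty
(52,7): row=0b110100, col=0b111, row AND col = 0b100 = 4; 4 != 7 -> empty
(70,70): row=0b1000110, col=0b1000110, row AND col = 0b1000110 = 70; 70 == 70 -> filled
(104,84): row=0b1101000, col=0b1010100, row AND col = 0b1000000 = 64; 64 != 84 -> empty
(140,-2): col outside [0, 140] -> not filled

Answer: no no no yes no no no yes no no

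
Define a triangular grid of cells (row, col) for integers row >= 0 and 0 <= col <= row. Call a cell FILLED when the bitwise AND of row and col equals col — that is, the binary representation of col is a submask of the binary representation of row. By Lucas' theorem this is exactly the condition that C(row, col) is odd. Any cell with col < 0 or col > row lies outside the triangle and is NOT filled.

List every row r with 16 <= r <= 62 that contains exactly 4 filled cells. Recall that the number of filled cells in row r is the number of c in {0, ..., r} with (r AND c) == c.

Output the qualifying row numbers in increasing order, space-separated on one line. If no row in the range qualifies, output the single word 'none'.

Answer: 17 18 20 24 33 34 36 40 48

Derivation:
Row r has 2^popcount(r) filled cells, so we need popcount(r) = log2(4) = 2.
Scan r = 16..62 and keep those with exactly 2 one-bits:
r=16=10000 popcount=1 -> skip
r=17=10001 popcount=2 -> KEEP
r=18=10010 popcount=2 -> KEEP
r=19=10011 popcount=3 -> skip
r=20=10100 popcount=2 -> KEEP
r=21=10101 popcount=3 -> skip
r=22=10110 popcount=3 -> skip
r=23=10111 popcount=4 -> skip
r=24=11000 popcount=2 -> KEEP
r=25=11001 popcount=3 -> skip
r=26=11010 popcount=3 -> skip
r=27=11011 popcount=4 -> skip
r=28=11100 popcount=3 -> skip
r=29=11101 popcount=4 -> skip
r=30=11110 popcount=4 -> skip
r=31=11111 popcount=5 -> skip
r=32=100000 popcount=1 -> skip
r=33=100001 popcount=2 -> KEEP
r=34=100010 popcount=2 -> KEEP
r=35=100011 popcount=3 -> skip
r=36=100100 popcount=2 -> KEEP
r=37=100101 popcount=3 -> skip
r=38=100110 popcount=3 -> skip
r=39=100111 popcount=4 -> skip
r=40=101000 popcount=2 -> KEEP
r=41=101001 popcount=3 -> skip
r=42=101010 popcount=3 -> skip
r=43=101011 popcount=4 -> skip
r=44=101100 popcount=3 -> skip
r=45=101101 popcount=4 -> skip
r=46=101110 popcount=4 -> skip
r=47=101111 popcount=5 -> skip
r=48=110000 popcount=2 -> KEEP
r=49=110001 popcount=3 -> skip
r=50=110010 popcount=3 -> skip
r=51=110011 popcount=4 -> skip
r=52=110100 popcount=3 -> skip
r=53=110101 popcount=4 -> skip
r=54=110110 popcount=4 -> skip
r=55=110111 popcount=5 -> skip
r=56=111000 popcount=3 -> skip
r=57=111001 popcount=4 -> skip
r=58=111010 popcount=4 -> skip
r=59=111011 popcount=5 -> skip
r=60=111100 popcount=4 -> skip
r=61=111101 popcount=5 -> skip
r=62=111110 popcount=5 -> skip
Kept rows: 17 18 20 24 33 34 36 40 48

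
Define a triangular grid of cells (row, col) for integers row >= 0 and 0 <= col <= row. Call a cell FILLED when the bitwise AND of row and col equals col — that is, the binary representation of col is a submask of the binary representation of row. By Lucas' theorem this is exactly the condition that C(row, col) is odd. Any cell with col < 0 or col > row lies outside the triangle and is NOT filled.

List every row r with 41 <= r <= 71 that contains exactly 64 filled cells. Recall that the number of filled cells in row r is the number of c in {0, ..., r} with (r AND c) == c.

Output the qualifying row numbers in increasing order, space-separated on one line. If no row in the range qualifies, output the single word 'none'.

Answer: 63

Derivation:
Row r has 2^popcount(r) filled cells, so we need popcount(r) = log2(64) = 6.
Scan r = 41..71 and keep those with exactly 6 one-bits:
r=41=101001 popcount=3 -> skip
r=42=101010 popcount=3 -> skip
r=43=101011 popcount=4 -> skip
r=44=101100 popcount=3 -> skip
r=45=101101 popcount=4 -> skip
r=46=101110 popcount=4 -> skip
r=47=101111 popcount=5 -> skip
r=48=110000 popcount=2 -> skip
r=49=110001 popcount=3 -> skip
r=50=110010 popcount=3 -> skip
r=51=110011 popcount=4 -> skip
r=52=110100 popcount=3 -> skip
r=53=110101 popcount=4 -> skip
r=54=110110 popcount=4 -> skip
r=55=110111 popcount=5 -> skip
r=56=111000 popcount=3 -> skip
r=57=111001 popcount=4 -> skip
r=58=111010 popcount=4 -> skip
r=59=111011 popcount=5 -> skip
r=60=111100 popcount=4 -> skip
r=61=111101 popcount=5 -> skip
r=62=111110 popcount=5 -> skip
r=63=111111 popcount=6 -> KEEP
r=64=1000000 popcount=1 -> skip
r=65=1000001 popcount=2 -> skip
r=66=1000010 popcount=2 -> skip
r=67=1000011 popcount=3 -> skip
r=68=1000100 popcount=2 -> skip
r=69=1000101 popcount=3 -> skip
r=70=1000110 popcount=3 -> skip
r=71=1000111 popcount=4 -> skip
Kept rows: 63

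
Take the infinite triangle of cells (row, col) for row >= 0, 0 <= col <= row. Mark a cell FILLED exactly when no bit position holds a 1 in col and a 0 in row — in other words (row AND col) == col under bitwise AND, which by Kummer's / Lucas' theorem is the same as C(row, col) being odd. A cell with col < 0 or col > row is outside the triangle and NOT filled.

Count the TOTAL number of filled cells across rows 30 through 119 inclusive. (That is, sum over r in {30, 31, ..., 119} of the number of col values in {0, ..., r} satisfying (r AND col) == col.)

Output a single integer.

Answer: 1560

Derivation:
r30=11110 pc4: +16 =16
r31=11111 pc5: +32 =48
r32=100000 pc1: +2 =50
r33=100001 pc2: +4 =54
r34=100010 pc2: +4 =58
r35=100011 pc3: +8 =66
r36=100100 pc2: +4 =70
r37=100101 pc3: +8 =78
r38=100110 pc3: +8 =86
r39=100111 pc4: +16 =102
r40=101000 pc2: +4 =106
r41=101001 pc3: +8 =114
r42=101010 pc3: +8 =122
r43=101011 pc4: +16 =138
r44=101100 pc3: +8 =146
r45=101101 pc4: +16 =162
r46=101110 pc4: +16 =178
r47=101111 pc5: +32 =210
r48=110000 pc2: +4 =214
r49=110001 pc3: +8 =222
r50=110010 pc3: +8 =230
r51=110011 pc4: +16 =246
r52=110100 pc3: +8 =254
r53=110101 pc4: +16 =270
r54=110110 pc4: +16 =286
r55=110111 pc5: +32 =318
r56=111000 pc3: +8 =326
r57=111001 pc4: +16 =342
r58=111010 pc4: +16 =358
r59=111011 pc5: +32 =390
r60=111100 pc4: +16 =406
r61=111101 pc5: +32 =438
r62=111110 pc5: +32 =470
r63=111111 pc6: +64 =534
r64=1000000 pc1: +2 =536
r65=1000001 pc2: +4 =540
r66=1000010 pc2: +4 =544
r67=1000011 pc3: +8 =552
r68=1000100 pc2: +4 =556
r69=1000101 pc3: +8 =564
r70=1000110 pc3: +8 =572
r71=1000111 pc4: +16 =588
r72=1001000 pc2: +4 =592
r73=1001001 pc3: +8 =600
r74=1001010 pc3: +8 =608
r75=1001011 pc4: +16 =624
r76=1001100 pc3: +8 =632
r77=1001101 pc4: +16 =648
r78=1001110 pc4: +16 =664
r79=1001111 pc5: +32 =696
r80=1010000 pc2: +4 =700
r81=1010001 pc3: +8 =708
r82=1010010 pc3: +8 =716
r83=1010011 pc4: +16 =732
r84=1010100 pc3: +8 =740
r85=1010101 pc4: +16 =756
r86=1010110 pc4: +16 =772
r87=1010111 pc5: +32 =804
r88=1011000 pc3: +8 =812
r89=1011001 pc4: +16 =828
r90=1011010 pc4: +16 =844
r91=1011011 pc5: +32 =876
r92=1011100 pc4: +16 =892
r93=1011101 pc5: +32 =924
r94=1011110 pc5: +32 =956
r95=1011111 pc6: +64 =1020
r96=1100000 pc2: +4 =1024
r97=1100001 pc3: +8 =1032
r98=1100010 pc3: +8 =1040
r99=1100011 pc4: +16 =1056
r100=1100100 pc3: +8 =1064
r101=1100101 pc4: +16 =1080
r102=1100110 pc4: +16 =1096
r103=1100111 pc5: +32 =1128
r104=1101000 pc3: +8 =1136
r105=1101001 pc4: +16 =1152
r106=1101010 pc4: +16 =1168
r107=1101011 pc5: +32 =1200
r108=1101100 pc4: +16 =1216
r109=1101101 pc5: +32 =1248
r110=1101110 pc5: +32 =1280
r111=1101111 pc6: +64 =1344
r112=1110000 pc3: +8 =1352
r113=1110001 pc4: +16 =1368
r114=1110010 pc4: +16 =1384
r115=1110011 pc5: +32 =1416
r116=1110100 pc4: +16 =1432
r117=1110101 pc5: +32 =1464
r118=1110110 pc5: +32 =1496
r119=1110111 pc6: +64 =1560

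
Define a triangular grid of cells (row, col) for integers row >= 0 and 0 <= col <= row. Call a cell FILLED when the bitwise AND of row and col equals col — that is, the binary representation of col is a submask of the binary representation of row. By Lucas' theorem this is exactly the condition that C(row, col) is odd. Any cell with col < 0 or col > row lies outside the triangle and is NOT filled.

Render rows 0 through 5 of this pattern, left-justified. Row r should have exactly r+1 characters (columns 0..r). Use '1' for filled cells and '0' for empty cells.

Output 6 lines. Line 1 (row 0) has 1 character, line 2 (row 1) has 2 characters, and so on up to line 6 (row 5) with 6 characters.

Answer: 1
11
101
1111
10001
110011

Derivation:
r0=0: 1
r1=1: 11
r2=10: 101
r3=11: 1111
r4=100: 10001
r5=101: 110011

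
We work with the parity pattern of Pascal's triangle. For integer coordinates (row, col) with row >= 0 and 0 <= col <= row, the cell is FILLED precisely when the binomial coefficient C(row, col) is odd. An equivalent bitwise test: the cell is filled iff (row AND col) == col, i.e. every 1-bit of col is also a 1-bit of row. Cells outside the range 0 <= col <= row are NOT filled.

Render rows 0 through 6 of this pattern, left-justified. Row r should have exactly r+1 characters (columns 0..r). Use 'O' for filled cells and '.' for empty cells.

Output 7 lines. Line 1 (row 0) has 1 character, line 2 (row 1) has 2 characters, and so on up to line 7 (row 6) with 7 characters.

r0=0: O
r1=1: OO
r2=10: O.O
r3=11: OOOO
r4=100: O...O
r5=101: OO..OO
r6=110: O.O.O.O

Answer: O
OO
O.O
OOOO
O...O
OO..OO
O.O.O.O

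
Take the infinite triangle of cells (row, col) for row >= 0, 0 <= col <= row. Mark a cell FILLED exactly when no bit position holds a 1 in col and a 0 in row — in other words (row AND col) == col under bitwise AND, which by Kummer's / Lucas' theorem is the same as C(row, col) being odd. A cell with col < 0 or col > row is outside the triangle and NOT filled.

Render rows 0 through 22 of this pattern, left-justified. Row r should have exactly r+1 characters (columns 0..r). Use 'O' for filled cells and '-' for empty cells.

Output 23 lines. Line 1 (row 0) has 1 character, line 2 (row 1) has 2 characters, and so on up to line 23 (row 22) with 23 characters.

Answer: O
OO
O-O
OOOO
O---O
OO--OO
O-O-O-O
OOOOOOOO
O-------O
OO------OO
O-O-----O-O
OOOO----OOOO
O---O---O---O
OO--OO--OO--OO
O-O-O-O-O-O-O-O
OOOOOOOOOOOOOOOO
O---------------O
OO--------------OO
O-O-------------O-O
OOOO------------OOOO
O---O-----------O---O
OO--OO----------OO--OO
O-O-O-O---------O-O-O-O

Derivation:
r0=0: O
r1=1: OO
r2=10: O-O
r3=11: OOOO
r4=100: O---O
r5=101: OO--OO
r6=110: O-O-O-O
r7=111: OOOOOOOO
r8=1000: O-------O
r9=1001: OO------OO
r10=1010: O-O-----O-O
r11=1011: OOOO----OOOO
r12=1100: O---O---O---O
r13=1101: OO--OO--OO--OO
r14=1110: O-O-O-O-O-O-O-O
r15=1111: OOOOOOOOOOOOOOOO
r16=10000: O---------------O
r17=10001: OO--------------OO
r18=10010: O-O-------------O-O
r19=10011: OOOO------------OOOO
r20=10100: O---O-----------O---O
r21=10101: OO--OO----------OO--OO
r22=10110: O-O-O-O---------O-O-O-O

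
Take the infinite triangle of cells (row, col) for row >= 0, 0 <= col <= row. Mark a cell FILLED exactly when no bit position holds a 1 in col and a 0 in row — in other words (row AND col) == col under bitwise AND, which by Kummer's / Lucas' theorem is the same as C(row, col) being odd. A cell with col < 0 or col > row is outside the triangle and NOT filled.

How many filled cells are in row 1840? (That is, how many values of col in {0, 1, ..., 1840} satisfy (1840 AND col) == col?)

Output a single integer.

1840 in binary = 11100110000
popcount(1840) = number of 1-bits in 11100110000 = 5
A col c satisfies (1840 AND c) == c iff every set bit of c is also set in 1840; each of the 5 set bits of 1840 can independently be on or off in c.
count = 2^5 = 32

Answer: 32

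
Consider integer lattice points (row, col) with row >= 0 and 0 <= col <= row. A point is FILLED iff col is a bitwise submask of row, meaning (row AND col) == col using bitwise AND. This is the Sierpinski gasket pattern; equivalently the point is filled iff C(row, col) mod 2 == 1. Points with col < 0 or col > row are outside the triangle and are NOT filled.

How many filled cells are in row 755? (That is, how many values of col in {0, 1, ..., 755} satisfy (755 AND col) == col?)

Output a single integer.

755 in binary = 1011110011
popcount(755) = number of 1-bits in 1011110011 = 7
A col c satisfies (755 AND c) == c iff every set bit of c is also set in 755; each of the 7 set bits of 755 can independently be on or off in c.
count = 2^7 = 128

Answer: 128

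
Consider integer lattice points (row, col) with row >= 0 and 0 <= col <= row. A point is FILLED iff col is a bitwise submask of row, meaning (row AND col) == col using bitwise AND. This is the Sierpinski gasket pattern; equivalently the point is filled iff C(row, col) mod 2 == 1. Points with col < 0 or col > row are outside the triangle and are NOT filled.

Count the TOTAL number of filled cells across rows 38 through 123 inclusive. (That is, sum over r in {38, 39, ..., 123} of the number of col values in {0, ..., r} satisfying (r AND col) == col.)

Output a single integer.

Answer: 1626

Derivation:
r38=100110 pc3: +8 =8
r39=100111 pc4: +16 =24
r40=101000 pc2: +4 =28
r41=101001 pc3: +8 =36
r42=101010 pc3: +8 =44
r43=101011 pc4: +16 =60
r44=101100 pc3: +8 =68
r45=101101 pc4: +16 =84
r46=101110 pc4: +16 =100
r47=101111 pc5: +32 =132
r48=110000 pc2: +4 =136
r49=110001 pc3: +8 =144
r50=110010 pc3: +8 =152
r51=110011 pc4: +16 =168
r52=110100 pc3: +8 =176
r53=110101 pc4: +16 =192
r54=110110 pc4: +16 =208
r55=110111 pc5: +32 =240
r56=111000 pc3: +8 =248
r57=111001 pc4: +16 =264
r58=111010 pc4: +16 =280
r59=111011 pc5: +32 =312
r60=111100 pc4: +16 =328
r61=111101 pc5: +32 =360
r62=111110 pc5: +32 =392
r63=111111 pc6: +64 =456
r64=1000000 pc1: +2 =458
r65=1000001 pc2: +4 =462
r66=1000010 pc2: +4 =466
r67=1000011 pc3: +8 =474
r68=1000100 pc2: +4 =478
r69=1000101 pc3: +8 =486
r70=1000110 pc3: +8 =494
r71=1000111 pc4: +16 =510
r72=1001000 pc2: +4 =514
r73=1001001 pc3: +8 =522
r74=1001010 pc3: +8 =530
r75=1001011 pc4: +16 =546
r76=1001100 pc3: +8 =554
r77=1001101 pc4: +16 =570
r78=1001110 pc4: +16 =586
r79=1001111 pc5: +32 =618
r80=1010000 pc2: +4 =622
r81=1010001 pc3: +8 =630
r82=1010010 pc3: +8 =638
r83=1010011 pc4: +16 =654
r84=1010100 pc3: +8 =662
r85=1010101 pc4: +16 =678
r86=1010110 pc4: +16 =694
r87=1010111 pc5: +32 =726
r88=1011000 pc3: +8 =734
r89=1011001 pc4: +16 =750
r90=1011010 pc4: +16 =766
r91=1011011 pc5: +32 =798
r92=1011100 pc4: +16 =814
r93=1011101 pc5: +32 =846
r94=1011110 pc5: +32 =878
r95=1011111 pc6: +64 =942
r96=1100000 pc2: +4 =946
r97=1100001 pc3: +8 =954
r98=1100010 pc3: +8 =962
r99=1100011 pc4: +16 =978
r100=1100100 pc3: +8 =986
r101=1100101 pc4: +16 =1002
r102=1100110 pc4: +16 =1018
r103=1100111 pc5: +32 =1050
r104=1101000 pc3: +8 =1058
r105=1101001 pc4: +16 =1074
r106=1101010 pc4: +16 =1090
r107=1101011 pc5: +32 =1122
r108=1101100 pc4: +16 =1138
r109=1101101 pc5: +32 =1170
r110=1101110 pc5: +32 =1202
r111=1101111 pc6: +64 =1266
r112=1110000 pc3: +8 =1274
r113=1110001 pc4: +16 =1290
r114=1110010 pc4: +16 =1306
r115=1110011 pc5: +32 =1338
r116=1110100 pc4: +16 =1354
r117=1110101 pc5: +32 =1386
r118=1110110 pc5: +32 =1418
r119=1110111 pc6: +64 =1482
r120=1111000 pc4: +16 =1498
r121=1111001 pc5: +32 =1530
r122=1111010 pc5: +32 =1562
r123=1111011 pc6: +64 =1626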